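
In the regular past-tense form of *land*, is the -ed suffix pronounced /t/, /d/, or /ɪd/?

The stem *land* ends in /t/ or /d/.
The -ed suffix is realized as /ɪd/ after /t, d/; as /t/ after other voiceless consonants; and as /d/ after other voiced sounds.
So -ed on *land* is pronounced /ɪd/.

/ɪd/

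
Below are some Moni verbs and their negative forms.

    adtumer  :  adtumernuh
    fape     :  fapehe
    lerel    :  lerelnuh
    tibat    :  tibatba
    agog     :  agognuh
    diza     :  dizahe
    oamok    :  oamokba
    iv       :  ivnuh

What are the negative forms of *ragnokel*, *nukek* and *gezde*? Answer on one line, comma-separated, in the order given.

The pattern is voicing of the final sound: -ba when the stem ends in a voiceless consonant (*tibat*, *oamok*); -nuh when the stem ends in a voiced consonant (*adtumer*, *lerel*, *agog*, *iv*); -he when the stem ends in a vowel (*fape*, *diza*).
*ragnokel* — final sound /l/ (a voiced consonant) → -nuh → *ragnokelnuh*.
*nukek*: final sound = /k/, a voiceless consonant → -ba → *nukekba*.
Since the final sound of *gezde* is /e/ (a vowel), it takes -he, giving *gezdehe*.

ragnokelnuh, nukekba, gezdehe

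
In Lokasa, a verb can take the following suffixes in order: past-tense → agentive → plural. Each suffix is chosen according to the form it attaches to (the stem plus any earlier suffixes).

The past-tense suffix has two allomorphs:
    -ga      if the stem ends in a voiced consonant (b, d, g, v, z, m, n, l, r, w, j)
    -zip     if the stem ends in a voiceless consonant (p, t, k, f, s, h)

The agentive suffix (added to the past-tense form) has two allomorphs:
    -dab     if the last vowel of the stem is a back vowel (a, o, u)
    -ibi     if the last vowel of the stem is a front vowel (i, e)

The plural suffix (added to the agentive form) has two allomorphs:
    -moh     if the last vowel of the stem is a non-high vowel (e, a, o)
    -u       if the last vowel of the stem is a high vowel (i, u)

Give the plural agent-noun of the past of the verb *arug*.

*arug* — final consonant /g/ (voiced) → -ga → *arugga*.
The last vowel of the past-tense form *arugga* is /a/, which is a back vowel, so the agentive suffix is -dab, giving *aruggadab*.
The agentive form *aruggadab* — last vowel /a/ (a non-high vowel) → -moh → *aruggadabmoh*.

aruggadabmoh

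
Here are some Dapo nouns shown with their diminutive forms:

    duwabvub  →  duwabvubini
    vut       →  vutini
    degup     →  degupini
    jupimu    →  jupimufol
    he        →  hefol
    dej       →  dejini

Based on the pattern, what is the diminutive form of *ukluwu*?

The alternation tracks the final sound of the stem — -ini when the stem ends in a consonant (*duwabvub*, *vut*, *degup*, *dej*); -fol when the stem ends in a vowel (*jupimu*, *he*).
*ukluwu*: final sound = /u/, a vowel → -fol → *ukluwufol*.

ukluwufol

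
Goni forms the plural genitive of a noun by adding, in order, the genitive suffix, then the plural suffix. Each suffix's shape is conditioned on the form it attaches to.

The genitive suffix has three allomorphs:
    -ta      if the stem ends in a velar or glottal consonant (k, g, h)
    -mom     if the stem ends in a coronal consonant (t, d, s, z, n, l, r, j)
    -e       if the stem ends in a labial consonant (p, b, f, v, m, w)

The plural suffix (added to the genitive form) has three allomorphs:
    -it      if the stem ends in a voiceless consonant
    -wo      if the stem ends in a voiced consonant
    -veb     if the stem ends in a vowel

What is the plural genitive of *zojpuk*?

zojpuktaveb

*zojpuk* — final consonant /k/ (velar/glottal) → -ta → *zojpukta*.
Since the final sound of the genitive form *zojpukta* is /a/ (a vowel), it takes -veb, giving *zojpuktaveb*.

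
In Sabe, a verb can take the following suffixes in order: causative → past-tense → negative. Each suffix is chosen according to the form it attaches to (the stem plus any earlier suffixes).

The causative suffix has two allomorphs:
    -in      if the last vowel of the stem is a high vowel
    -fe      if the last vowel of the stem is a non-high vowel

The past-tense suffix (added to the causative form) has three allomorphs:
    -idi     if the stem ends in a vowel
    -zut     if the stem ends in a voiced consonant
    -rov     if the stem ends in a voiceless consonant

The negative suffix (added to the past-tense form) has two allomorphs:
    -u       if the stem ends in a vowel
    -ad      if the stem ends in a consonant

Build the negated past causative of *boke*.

The last vowel of *boke* is /e/, which is a non-high vowel, so the causative suffix is -fe, giving *bokefe*.
The causative form *bokefe* — final sound /e/ (a vowel) → -idi → *bokefeidi*.
The past-tense form *bokefeidi* — final sound /i/ (a vowel) → -u → *bokefeidiu*.

bokefeidiu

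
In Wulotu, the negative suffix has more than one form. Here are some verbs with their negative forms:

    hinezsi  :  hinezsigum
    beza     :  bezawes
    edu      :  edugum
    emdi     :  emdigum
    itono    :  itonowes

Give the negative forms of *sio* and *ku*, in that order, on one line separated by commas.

siowes, kugum

The alternation tracks the last vowel of the stem — -gum when the last vowel of the stem is a high vowel (*hinezsi*, *edu*, *emdi*); -wes when the last vowel of the stem is a non-high vowel (*beza*, *itono*).
Since the last vowel of *sio* is /o/ (a non-high vowel), it takes -wes, giving *siowes*.
*ku* — last vowel /u/ (a high vowel) → -gum → *kugum*.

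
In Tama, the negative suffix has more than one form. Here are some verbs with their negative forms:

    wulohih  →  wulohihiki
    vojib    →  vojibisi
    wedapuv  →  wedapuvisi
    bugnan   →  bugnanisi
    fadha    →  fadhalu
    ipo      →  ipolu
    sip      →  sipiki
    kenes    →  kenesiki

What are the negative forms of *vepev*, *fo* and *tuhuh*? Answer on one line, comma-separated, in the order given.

The suffix is conditioned by the final sound: -iki when the stem ends in a voiceless consonant (*wulohih*, *sip*, *kenes*); -isi when the stem ends in a voiced consonant (*vojib*, *wedapuv*, *bugnan*); -lu when the stem ends in a vowel (*fadha*, *ipo*).
The final sound of *vepev* is /v/, which is a voiced consonant, so the suffix is -isi, giving *vepevisi*.
Since the final sound of *fo* is /o/ (a vowel), it takes -lu, giving *folu*.
The final sound of *tuhuh* is /h/, which is a voiceless consonant, so the suffix is -iki, giving *tuhuhiki*.

vepevisi, folu, tuhuhiki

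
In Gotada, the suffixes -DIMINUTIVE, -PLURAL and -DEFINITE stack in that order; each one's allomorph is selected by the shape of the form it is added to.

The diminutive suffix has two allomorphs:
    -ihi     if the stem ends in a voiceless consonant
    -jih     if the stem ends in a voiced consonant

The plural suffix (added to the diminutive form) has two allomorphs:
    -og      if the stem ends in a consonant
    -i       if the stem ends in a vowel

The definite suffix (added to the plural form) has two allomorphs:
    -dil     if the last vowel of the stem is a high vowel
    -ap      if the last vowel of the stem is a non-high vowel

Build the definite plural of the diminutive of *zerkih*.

zerkihihiidil

*zerkih* — final consonant /h/ (voiceless) → -ihi → *zerkihihi*.
The final sound of the diminutive form *zerkihihi* is /i/, which is a vowel, so the plural suffix is -i, giving *zerkihihii*.
The last vowel of the plural form *zerkihihii* is /i/, which is a high vowel, so the definite suffix is -dil, giving *zerkihihiidil*.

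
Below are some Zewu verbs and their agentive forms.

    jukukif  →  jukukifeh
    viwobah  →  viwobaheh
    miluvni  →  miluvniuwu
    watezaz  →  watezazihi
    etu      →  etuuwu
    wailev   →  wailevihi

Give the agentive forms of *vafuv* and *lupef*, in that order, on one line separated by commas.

The alternation tracks the final sound of the stem — -eh when the stem ends in a voiceless consonant (*jukukif*, *viwobah*); -ihi when the stem ends in a voiced consonant (*watezaz*, *wailev*); -uwu when the stem ends in a vowel (*miluvni*, *etu*).
Since the final sound of *vafuv* is /v/ (a voiced consonant), it takes -ihi, giving *vafuvihi*.
The final sound of *lupef* is /f/, which is a voiceless consonant, so the suffix is -eh, giving *lupefeh*.

vafuvihi, lupefeh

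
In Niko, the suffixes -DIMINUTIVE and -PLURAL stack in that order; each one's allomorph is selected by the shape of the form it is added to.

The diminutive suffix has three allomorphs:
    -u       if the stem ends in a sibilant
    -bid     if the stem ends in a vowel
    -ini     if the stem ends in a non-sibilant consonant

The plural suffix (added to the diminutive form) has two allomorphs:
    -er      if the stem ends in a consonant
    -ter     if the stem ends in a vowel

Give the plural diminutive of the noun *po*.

The final sound of *po* is /o/, which is a vowel, so the diminutive suffix is -bid, giving *pobid*.
Since the final sound of the diminutive form *pobid* is /d/ (a consonant), it takes -er, giving *pobider*.

pobider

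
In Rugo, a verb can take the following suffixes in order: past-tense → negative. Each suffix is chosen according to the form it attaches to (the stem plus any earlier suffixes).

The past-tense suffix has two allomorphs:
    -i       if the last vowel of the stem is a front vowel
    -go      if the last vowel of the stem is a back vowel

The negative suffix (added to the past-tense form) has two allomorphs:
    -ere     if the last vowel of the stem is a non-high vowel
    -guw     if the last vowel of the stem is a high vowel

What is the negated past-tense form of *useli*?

useliiguw

*useli*: last vowel = /i/, a front vowel → -i → *uselii*.
The last vowel of the past-tense form *uselii* is /i/, which is a high vowel, so the negative suffix is -guw, giving *useliiguw*.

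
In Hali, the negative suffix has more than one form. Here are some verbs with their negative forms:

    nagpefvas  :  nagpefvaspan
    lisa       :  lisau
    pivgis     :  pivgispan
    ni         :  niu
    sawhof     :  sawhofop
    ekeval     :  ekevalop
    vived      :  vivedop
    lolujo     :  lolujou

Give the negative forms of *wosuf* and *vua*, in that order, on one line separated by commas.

wosufop, vuau

The suffix is conditioned by the final sound: -pan when the stem ends in a sibilant (*nagpefvas*, *pivgis*); -op when the stem ends in a non-sibilant consonant (*sawhof*, *ekeval*, *vived*); -u when the stem ends in a vowel (*lisa*, *ni*, *lolujo*).
*wosuf* — final sound /f/ (a non-sibilant consonant) → -op → *wosufop*.
Since the final sound of *vua* is /a/ (a vowel), it takes -u, giving *vuau*.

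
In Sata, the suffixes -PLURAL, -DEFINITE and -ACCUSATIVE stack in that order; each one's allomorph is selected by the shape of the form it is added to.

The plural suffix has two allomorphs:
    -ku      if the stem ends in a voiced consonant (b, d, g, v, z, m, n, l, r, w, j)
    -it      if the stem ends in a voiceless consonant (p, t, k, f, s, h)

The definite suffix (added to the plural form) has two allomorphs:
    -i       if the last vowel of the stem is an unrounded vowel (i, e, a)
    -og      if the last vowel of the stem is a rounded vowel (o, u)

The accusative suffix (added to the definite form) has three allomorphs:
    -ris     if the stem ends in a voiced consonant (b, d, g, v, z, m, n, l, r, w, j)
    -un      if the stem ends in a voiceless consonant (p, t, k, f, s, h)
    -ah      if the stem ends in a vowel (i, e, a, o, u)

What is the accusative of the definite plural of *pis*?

Since the final consonant of *pis* is /s/ (voiceless), it takes -it, giving *pisit*.
The plural form *pisit* — last vowel /i/ (an unrounded vowel) → -i → *pisiti*.
The final sound of the definite form *pisiti* is /i/, which is a vowel, so the accusative suffix is -ah, giving *pisitiah*.

pisitiah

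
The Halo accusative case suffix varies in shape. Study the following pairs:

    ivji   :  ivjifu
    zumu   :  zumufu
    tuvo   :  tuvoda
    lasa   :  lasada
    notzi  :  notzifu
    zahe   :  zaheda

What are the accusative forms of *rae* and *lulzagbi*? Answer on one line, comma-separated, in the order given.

raeda, lulzagbifu

The suffix is conditioned by the last vowel: -fu when the last vowel of the stem is a high vowel (*ivji*, *zumu*, *notzi*); -da when the last vowel of the stem is a non-high vowel (*tuvo*, *lasa*, *zahe*).
Since the last vowel of *rae* is /e/ (a non-high vowel), it takes -da, giving *raeda*.
*lulzagbi* — last vowel /i/ (a high vowel) → -fu → *lulzagbifu*.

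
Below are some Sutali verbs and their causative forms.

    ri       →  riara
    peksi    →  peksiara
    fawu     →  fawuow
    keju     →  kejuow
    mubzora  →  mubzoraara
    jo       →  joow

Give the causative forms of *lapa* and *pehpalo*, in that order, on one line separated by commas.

The alternation tracks the last vowel of the stem — -ow when the last vowel of the stem is a rounded vowel (*fawu*, *keju*, *jo*); -ara when the last vowel of the stem is an unrounded vowel (*ri*, *peksi*, *mubzora*).
*lapa*: last vowel = /a/, an unrounded vowel → -ara → *lapaara*.
The last vowel of *pehpalo* is /o/, which is a rounded vowel, so the suffix is -ow, giving *pehpaloow*.

lapaara, pehpaloow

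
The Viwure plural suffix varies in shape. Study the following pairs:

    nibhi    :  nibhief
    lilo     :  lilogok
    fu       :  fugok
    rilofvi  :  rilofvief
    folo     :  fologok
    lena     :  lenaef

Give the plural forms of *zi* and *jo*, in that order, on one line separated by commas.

The suffix is conditioned by the last vowel: -gok when the last vowel of the stem is a rounded vowel (*lilo*, *fu*, *folo*); -ef when the last vowel of the stem is an unrounded vowel (*nibhi*, *rilofvi*, *lena*).
*zi*: last vowel = /i/, an unrounded vowel → -ef → *zief*.
*jo* — last vowel /o/ (a rounded vowel) → -gok → *jogok*.

zief, jogok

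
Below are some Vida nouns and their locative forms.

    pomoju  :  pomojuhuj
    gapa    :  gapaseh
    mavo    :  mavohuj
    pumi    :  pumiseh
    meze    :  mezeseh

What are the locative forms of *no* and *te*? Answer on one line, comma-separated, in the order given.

nohuj, teseh

The pattern is rounding harmony: -huj when the last vowel of the stem is a rounded vowel (*pomoju*, *mavo*); -seh when the last vowel of the stem is an unrounded vowel (*gapa*, *pumi*, *meze*).
Since the last vowel of *no* is /o/ (a rounded vowel), it takes -huj, giving *nohuj*.
*te*: last vowel = /e/, an unrounded vowel → -seh → *teseh*.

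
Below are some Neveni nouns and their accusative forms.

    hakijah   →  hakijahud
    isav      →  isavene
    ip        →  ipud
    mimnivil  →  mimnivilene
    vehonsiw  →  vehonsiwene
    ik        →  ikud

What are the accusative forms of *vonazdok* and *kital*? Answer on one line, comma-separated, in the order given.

The alternation tracks the final consonant of the stem — -ud when the stem ends in a voiceless consonant (*hakijah*, *ip*, *ik*); -ene when the stem ends in a voiced consonant (*isav*, *mimnivil*, *vehonsiw*).
*vonazdok* — final consonant /k/ (voiceless) → -ud → *vonazdokud*.
*kital*: final consonant = /l/, voiced → -ene → *kitalene*.

vonazdokud, kitalene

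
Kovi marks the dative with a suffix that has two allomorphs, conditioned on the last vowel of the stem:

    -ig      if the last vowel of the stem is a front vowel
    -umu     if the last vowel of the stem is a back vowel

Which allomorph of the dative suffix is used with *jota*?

-umu

*jota*: last vowel = /a/, a back vowel → -umu.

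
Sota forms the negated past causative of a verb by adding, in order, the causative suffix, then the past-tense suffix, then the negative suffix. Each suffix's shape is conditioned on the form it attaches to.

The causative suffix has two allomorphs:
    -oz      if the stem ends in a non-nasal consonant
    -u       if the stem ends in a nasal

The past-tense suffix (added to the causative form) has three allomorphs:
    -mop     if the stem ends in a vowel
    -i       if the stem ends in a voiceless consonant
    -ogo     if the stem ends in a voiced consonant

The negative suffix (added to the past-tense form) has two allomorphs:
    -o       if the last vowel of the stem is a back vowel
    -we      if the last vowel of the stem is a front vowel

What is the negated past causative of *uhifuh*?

The final consonant of *uhifuh* is /h/, which is non-nasal, so the causative suffix is -oz, giving *uhifuhoz*.
The causative form *uhifuhoz* — final sound /z/ (a voiced consonant) → -ogo → *uhifuhozogo*.
Since the last vowel of the past-tense form *uhifuhozogo* is /o/ (a back vowel), it takes -o, giving *uhifuhozogoo*.

uhifuhozogoo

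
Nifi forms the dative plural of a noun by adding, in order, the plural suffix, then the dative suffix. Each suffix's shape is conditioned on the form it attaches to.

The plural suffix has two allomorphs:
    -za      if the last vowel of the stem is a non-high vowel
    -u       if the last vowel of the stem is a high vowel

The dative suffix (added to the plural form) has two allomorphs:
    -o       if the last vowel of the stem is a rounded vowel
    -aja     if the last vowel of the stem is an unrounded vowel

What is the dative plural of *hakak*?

hakakzaaja

*hakak* — last vowel /a/ (a non-high vowel) → -za → *hakakza*.
Since the last vowel of the plural form *hakakza* is /a/ (an unrounded vowel), it takes -aja, giving *hakakzaaja*.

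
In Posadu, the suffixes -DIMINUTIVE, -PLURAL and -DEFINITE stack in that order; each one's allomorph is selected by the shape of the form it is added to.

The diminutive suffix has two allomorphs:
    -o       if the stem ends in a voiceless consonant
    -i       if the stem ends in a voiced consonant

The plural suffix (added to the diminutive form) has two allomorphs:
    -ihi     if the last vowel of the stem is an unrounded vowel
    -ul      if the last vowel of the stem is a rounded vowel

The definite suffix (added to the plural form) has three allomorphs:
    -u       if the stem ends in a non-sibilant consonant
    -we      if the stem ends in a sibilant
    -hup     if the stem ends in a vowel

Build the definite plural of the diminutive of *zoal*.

zoaliihihup

*zoal* — final consonant /l/ (voiced) → -i → *zoali*.
The diminutive form *zoali*: last vowel = /i/, an unrounded vowel → -ihi → *zoaliihi*.
The plural form *zoaliihi*: final sound = /i/, a vowel → -hup → *zoaliihihup*.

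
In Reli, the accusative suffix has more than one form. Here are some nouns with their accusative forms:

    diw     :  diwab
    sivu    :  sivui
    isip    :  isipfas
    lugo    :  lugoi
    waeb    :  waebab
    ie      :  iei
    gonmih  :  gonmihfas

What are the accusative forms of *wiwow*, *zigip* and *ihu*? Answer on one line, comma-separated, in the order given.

The alternation tracks the final sound of the stem — -fas when the stem ends in a voiceless consonant (*isip*, *gonmih*); -ab when the stem ends in a voiced consonant (*diw*, *waeb*); -i when the stem ends in a vowel (*sivu*, *lugo*, *ie*).
Since the final sound of *wiwow* is /w/ (a voiced consonant), it takes -ab, giving *wiwowab*.
Since the final sound of *zigip* is /p/ (a voiceless consonant), it takes -fas, giving *zigipfas*.
*ihu* — final sound /u/ (a vowel) → -i → *ihui*.

wiwowab, zigipfas, ihui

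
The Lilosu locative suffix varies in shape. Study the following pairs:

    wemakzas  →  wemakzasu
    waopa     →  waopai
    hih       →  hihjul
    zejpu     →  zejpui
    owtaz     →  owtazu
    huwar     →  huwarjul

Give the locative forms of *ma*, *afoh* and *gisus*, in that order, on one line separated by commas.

mai, afohjul, gisusu

Looking at the final sound of each stem: -u when the stem ends in a sibilant (*wemakzas*, *owtaz*); -jul when the stem ends in a non-sibilant consonant (*hih*, *huwar*); -i when the stem ends in a vowel (*waopa*, *zejpu*).
Since the final sound of *ma* is /a/ (a vowel), it takes -i, giving *mai*.
The final sound of *afoh* is /h/, which is a non-sibilant consonant, so the suffix is -jul, giving *afohjul*.
*gisus* — final sound /s/ (a sibilant) → -u → *gisusu*.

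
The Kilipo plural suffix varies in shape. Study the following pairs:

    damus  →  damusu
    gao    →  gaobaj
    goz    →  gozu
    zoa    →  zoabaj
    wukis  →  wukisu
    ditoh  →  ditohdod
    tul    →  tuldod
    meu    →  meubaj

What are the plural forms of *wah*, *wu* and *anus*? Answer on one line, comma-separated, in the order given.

The alternation tracks the final sound of the stem — -u when the stem ends in a sibilant (*damus*, *goz*, *wukis*); -dod when the stem ends in a non-sibilant consonant (*ditoh*, *tul*); -baj when the stem ends in a vowel (*gao*, *zoa*, *meu*).
*wah*: final sound = /h/, a non-sibilant consonant → -dod → *wahdod*.
Since the final sound of *wu* is /u/ (a vowel), it takes -baj, giving *wubaj*.
*anus*: final sound = /s/, a sibilant → -u → *anusu*.

wahdod, wubaj, anusu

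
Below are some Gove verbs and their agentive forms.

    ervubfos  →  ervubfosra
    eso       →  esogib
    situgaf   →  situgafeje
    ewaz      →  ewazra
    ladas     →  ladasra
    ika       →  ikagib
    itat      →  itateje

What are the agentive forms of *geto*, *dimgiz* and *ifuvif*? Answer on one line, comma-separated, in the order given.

Looking at the final sound of each stem: -ra when the stem ends in a sibilant (*ervubfos*, *ewaz*, *ladas*); -eje when the stem ends in a non-sibilant consonant (*situgaf*, *itat*); -gib when the stem ends in a vowel (*eso*, *ika*).
The final sound of *geto* is /o/, which is a vowel, so the suffix is -gib, giving *getogib*.
Since the final sound of *dimgiz* is /z/ (a sibilant), it takes -ra, giving *dimgizra*.
Since the final sound of *ifuvif* is /f/ (a non-sibilant consonant), it takes -eje, giving *ifuvifeje*.

getogib, dimgizra, ifuvifeje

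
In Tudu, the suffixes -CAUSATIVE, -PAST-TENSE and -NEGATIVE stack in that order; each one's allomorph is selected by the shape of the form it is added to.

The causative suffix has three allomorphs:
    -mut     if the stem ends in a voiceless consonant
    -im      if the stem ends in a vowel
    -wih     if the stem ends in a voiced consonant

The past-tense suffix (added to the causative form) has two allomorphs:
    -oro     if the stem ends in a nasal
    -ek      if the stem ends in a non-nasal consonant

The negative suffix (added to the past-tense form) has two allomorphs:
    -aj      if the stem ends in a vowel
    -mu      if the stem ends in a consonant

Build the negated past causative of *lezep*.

Since the final sound of *lezep* is /p/ (a voiceless consonant), it takes -mut, giving *lezepmut*.
The causative form *lezepmut* — final consonant /t/ (non-nasal) → -ek → *lezepmutek*.
Since the final sound of the past-tense form *lezepmutek* is /k/ (a consonant), it takes -mu, giving *lezepmutekmu*.

lezepmutekmu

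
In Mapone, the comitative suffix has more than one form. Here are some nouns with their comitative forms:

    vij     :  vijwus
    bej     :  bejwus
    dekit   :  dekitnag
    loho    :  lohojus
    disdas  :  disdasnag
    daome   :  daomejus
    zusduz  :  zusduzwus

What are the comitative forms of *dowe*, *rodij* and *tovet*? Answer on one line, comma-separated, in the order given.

Looking at the final sound of each stem: -nag when the stem ends in a voiceless consonant (*dekit*, *disdas*); -wus when the stem ends in a voiced consonant (*vij*, *bej*, *zusduz*); -jus when the stem ends in a vowel (*loho*, *daome*).
The final sound of *dowe* is /e/, which is a vowel, so the suffix is -jus, giving *dowejus*.
The final sound of *rodij* is /j/, which is a voiced consonant, so the suffix is -wus, giving *rodijwus*.
*tovet*: final sound = /t/, a voiceless consonant → -nag → *tovetnag*.

dowejus, rodijwus, tovetnag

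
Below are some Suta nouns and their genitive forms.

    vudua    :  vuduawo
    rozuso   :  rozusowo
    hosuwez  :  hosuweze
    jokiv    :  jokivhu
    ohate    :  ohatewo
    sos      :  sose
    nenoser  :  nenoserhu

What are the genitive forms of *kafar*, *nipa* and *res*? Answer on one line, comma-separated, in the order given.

The suffix is conditioned by the final sound: -e when the stem ends in a sibilant (*hosuwez*, *sos*); -hu when the stem ends in a non-sibilant consonant (*jokiv*, *nenoser*); -wo when the stem ends in a vowel (*vudua*, *rozuso*, *ohate*).
*kafar*: final sound = /r/, a non-sibilant consonant → -hu → *kafarhu*.
*nipa*: final sound = /a/, a vowel → -wo → *nipawo*.
*res*: final sound = /s/, a sibilant → -e → *rese*.

kafarhu, nipawo, rese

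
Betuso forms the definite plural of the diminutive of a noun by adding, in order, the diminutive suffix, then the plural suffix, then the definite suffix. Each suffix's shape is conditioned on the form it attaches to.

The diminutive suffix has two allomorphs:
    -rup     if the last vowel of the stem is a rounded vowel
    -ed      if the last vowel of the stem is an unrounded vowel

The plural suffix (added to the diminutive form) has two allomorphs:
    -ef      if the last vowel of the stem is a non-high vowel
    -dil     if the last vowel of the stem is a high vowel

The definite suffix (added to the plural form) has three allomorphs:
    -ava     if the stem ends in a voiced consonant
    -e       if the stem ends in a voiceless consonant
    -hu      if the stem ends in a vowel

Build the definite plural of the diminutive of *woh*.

wohrupdilava

*woh*: last vowel = /o/, a rounded vowel → -rup → *wohrup*.
The diminutive form *wohrup* — last vowel /u/ (a high vowel) → -dil → *wohrupdil*.
The plural form *wohrupdil*: final sound = /l/, a voiced consonant → -ava → *wohrupdilava*.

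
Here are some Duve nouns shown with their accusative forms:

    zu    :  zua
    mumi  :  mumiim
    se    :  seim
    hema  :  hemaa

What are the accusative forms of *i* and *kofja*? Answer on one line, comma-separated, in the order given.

The pattern is front/back vowel harmony: -im when the last vowel of the stem is a front vowel (*mumi*, *se*); -a when the last vowel of the stem is a back vowel (*zu*, *hema*).
Since the last vowel of *i* is /i/ (a front vowel), it takes -im, giving *iim*.
Since the last vowel of *kofja* is /a/ (a back vowel), it takes -a, giving *kofjaa*.

iim, kofjaa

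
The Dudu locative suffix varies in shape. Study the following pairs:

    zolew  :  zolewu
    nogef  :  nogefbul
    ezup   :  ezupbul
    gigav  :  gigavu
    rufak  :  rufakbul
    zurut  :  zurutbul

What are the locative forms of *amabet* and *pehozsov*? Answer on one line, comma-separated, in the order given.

Looking at the final consonant of each stem: -bul when the stem ends in a voiceless consonant (*nogef*, *ezup*, *rufak*, *zurut*); -u when the stem ends in a voiced consonant (*zolew*, *gigav*).
*amabet* — final consonant /t/ (voiceless) → -bul → *amabetbul*.
*pehozsov* — final consonant /v/ (voiced) → -u → *pehozsovu*.

amabetbul, pehozsovu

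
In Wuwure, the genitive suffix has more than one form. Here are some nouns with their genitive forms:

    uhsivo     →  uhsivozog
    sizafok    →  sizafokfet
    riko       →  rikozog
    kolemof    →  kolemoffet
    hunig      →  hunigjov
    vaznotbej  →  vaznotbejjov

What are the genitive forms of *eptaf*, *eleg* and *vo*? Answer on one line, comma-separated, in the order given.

eptaffet, elegjov, vozog

The pattern is voicing of the final sound: -fet when the stem ends in a voiceless consonant (*sizafok*, *kolemof*); -jov when the stem ends in a voiced consonant (*hunig*, *vaznotbej*); -zog when the stem ends in a vowel (*uhsivo*, *riko*).
Since the final sound of *eptaf* is /f/ (a voiceless consonant), it takes -fet, giving *eptaffet*.
Since the final sound of *eleg* is /g/ (a voiced consonant), it takes -jov, giving *elegjov*.
Since the final sound of *vo* is /o/ (a vowel), it takes -zog, giving *vozog*.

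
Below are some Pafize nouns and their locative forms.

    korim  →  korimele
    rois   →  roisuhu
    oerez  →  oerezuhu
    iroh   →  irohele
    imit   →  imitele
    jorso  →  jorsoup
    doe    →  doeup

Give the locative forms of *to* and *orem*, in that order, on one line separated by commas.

toup, oremele

The pattern is sibilance of the final sound: -uhu when the stem ends in a sibilant (*rois*, *oerez*); -ele when the stem ends in a non-sibilant consonant (*korim*, *iroh*, *imit*); -up when the stem ends in a vowel (*jorso*, *doe*).
*to*: final sound = /o/, a vowel → -up → *toup*.
*orem*: final sound = /m/, a non-sibilant consonant → -ele → *oremele*.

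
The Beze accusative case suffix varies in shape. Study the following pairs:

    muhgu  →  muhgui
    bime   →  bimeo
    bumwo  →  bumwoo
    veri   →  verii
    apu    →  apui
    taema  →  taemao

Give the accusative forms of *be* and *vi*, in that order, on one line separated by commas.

The alternation tracks the last vowel of the stem — -i when the last vowel of the stem is a high vowel (*muhgu*, *veri*, *apu*); -o when the last vowel of the stem is a non-high vowel (*bime*, *bumwo*, *taema*).
*be*: last vowel = /e/, a non-high vowel → -o → *beo*.
*vi* — last vowel /i/ (a high vowel) → -i → *vii*.

beo, vii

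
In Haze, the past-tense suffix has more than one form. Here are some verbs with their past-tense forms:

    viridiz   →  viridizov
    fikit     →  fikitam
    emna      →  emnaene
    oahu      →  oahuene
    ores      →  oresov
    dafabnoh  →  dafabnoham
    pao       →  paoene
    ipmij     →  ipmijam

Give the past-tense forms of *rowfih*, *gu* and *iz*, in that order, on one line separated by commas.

The alternation tracks the final sound of the stem — -ov when the stem ends in a sibilant (*viridiz*, *ores*); -am when the stem ends in a non-sibilant consonant (*fikit*, *dafabnoh*, *ipmij*); -ene when the stem ends in a vowel (*emna*, *oahu*, *pao*).
*rowfih*: final sound = /h/, a non-sibilant consonant → -am → *rowfiham*.
*gu*: final sound = /u/, a vowel → -ene → *guene*.
*iz* — final sound /z/ (a sibilant) → -ov → *izov*.

rowfiham, guene, izov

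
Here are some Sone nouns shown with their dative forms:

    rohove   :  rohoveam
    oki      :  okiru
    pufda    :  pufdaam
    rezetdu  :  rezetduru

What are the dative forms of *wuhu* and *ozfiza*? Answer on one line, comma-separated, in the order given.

wuhuru, ozfizaam

Looking at the last vowel of each stem: -ru when the last vowel of the stem is a high vowel (*oki*, *rezetdu*); -am when the last vowel of the stem is a non-high vowel (*rohove*, *pufda*).
Since the last vowel of *wuhu* is /u/ (a high vowel), it takes -ru, giving *wuhuru*.
The last vowel of *ozfiza* is /a/, which is a non-high vowel, so the suffix is -am, giving *ozfizaam*.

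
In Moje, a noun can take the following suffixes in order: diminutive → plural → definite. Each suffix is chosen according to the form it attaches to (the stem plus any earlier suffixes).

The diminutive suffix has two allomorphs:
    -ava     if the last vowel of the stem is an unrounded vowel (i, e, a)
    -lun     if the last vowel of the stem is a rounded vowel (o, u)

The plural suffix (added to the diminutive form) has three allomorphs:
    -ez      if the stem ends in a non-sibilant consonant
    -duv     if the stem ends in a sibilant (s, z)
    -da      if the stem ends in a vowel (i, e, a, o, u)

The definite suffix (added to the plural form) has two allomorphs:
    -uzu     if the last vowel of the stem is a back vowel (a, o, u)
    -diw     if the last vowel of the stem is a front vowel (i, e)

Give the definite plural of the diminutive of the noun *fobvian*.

fobvianavadauzu

*fobvian*: last vowel = /a/, an unrounded vowel → -ava → *fobvianava*.
The diminutive form *fobvianava*: final sound = /a/, a vowel → -da → *fobvianavada*.
The plural form *fobvianavada* — last vowel /a/ (a back vowel) → -uzu → *fobvianavadauzu*.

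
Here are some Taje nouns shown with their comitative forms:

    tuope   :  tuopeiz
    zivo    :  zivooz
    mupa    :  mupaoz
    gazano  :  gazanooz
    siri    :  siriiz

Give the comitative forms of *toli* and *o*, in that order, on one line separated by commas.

toliiz, ooz

The pattern is front/back vowel harmony: -iz when the last vowel of the stem is a front vowel (*tuope*, *siri*); -oz when the last vowel of the stem is a back vowel (*zivo*, *mupa*, *gazano*).
*toli* — last vowel /i/ (a front vowel) → -iz → *toliiz*.
*o* — last vowel /o/ (a back vowel) → -oz → *ooz*.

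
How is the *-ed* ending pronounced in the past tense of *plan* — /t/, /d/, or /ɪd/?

/d/

The stem *plan* ends in a voiced sound other than /d/.
The -ed suffix is realized as /ɪd/ after /t, d/; as /t/ after other voiceless consonants; and as /d/ after other voiced sounds.
So -ed on *plan* is pronounced /d/.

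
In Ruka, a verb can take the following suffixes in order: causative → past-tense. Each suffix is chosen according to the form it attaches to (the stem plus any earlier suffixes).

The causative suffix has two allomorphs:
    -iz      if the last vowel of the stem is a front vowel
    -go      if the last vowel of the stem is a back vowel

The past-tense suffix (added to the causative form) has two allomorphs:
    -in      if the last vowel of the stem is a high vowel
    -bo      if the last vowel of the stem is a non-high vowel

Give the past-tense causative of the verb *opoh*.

opohgobo

*opoh* — last vowel /o/ (a back vowel) → -go → *opohgo*.
Since the last vowel of the causative form *opohgo* is /o/ (a non-high vowel), it takes -bo, giving *opohgobo*.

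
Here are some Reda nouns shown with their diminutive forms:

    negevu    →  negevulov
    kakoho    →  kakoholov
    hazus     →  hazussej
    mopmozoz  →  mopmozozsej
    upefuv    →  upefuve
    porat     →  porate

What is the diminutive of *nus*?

The pattern is sibilance of the final sound: -sej when the stem ends in a sibilant (*hazus*, *mopmozoz*); -e when the stem ends in a non-sibilant consonant (*upefuv*, *porat*); -lov when the stem ends in a vowel (*negevu*, *kakoho*).
*nus*: final sound = /s/, a sibilant → -sej → *nussej*.

nussej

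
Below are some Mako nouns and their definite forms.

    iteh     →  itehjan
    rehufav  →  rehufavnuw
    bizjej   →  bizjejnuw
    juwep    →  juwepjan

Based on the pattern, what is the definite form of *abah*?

Looking at the final consonant of each stem: -jan when the stem ends in a voiceless consonant (*iteh*, *juwep*); -nuw when the stem ends in a voiced consonant (*rehufav*, *bizjej*).
The final consonant of *abah* is /h/, which is voiceless, so the suffix is -jan, giving *abahjan*.

abahjan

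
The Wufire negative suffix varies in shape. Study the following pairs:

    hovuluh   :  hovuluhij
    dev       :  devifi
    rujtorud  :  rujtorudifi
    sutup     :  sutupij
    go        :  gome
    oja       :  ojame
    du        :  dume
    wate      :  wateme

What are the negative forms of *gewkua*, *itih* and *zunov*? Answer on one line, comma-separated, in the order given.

gewkuame, itihij, zunovifi

The pattern is voicing of the final sound: -ij when the stem ends in a voiceless consonant (*hovuluh*, *sutup*); -ifi when the stem ends in a voiced consonant (*dev*, *rujtorud*); -me when the stem ends in a vowel (*go*, *oja*, *du*, *wate*).
The final sound of *gewkua* is /a/, which is a vowel, so the suffix is -me, giving *gewkuame*.
*itih*: final sound = /h/, a voiceless consonant → -ij → *itihij*.
Since the final sound of *zunov* is /v/ (a voiced consonant), it takes -ifi, giving *zunovifi*.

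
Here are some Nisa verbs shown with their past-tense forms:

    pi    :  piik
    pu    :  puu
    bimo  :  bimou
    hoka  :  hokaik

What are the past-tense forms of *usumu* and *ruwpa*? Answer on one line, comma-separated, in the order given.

usumuu, ruwpaik

The alternation tracks the last vowel of the stem — -u when the last vowel of the stem is a rounded vowel (*pu*, *bimo*); -ik when the last vowel of the stem is an unrounded vowel (*pi*, *hoka*).
*usumu* — last vowel /u/ (a rounded vowel) → -u → *usumuu*.
*ruwpa*: last vowel = /a/, an unrounded vowel → -ik → *ruwpaik*.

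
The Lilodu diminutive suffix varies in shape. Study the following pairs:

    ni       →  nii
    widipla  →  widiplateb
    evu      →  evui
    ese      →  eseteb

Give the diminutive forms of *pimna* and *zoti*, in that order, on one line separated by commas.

Looking at the last vowel of each stem: -i when the last vowel of the stem is a high vowel (*ni*, *evu*); -teb when the last vowel of the stem is a non-high vowel (*widipla*, *ese*).
The last vowel of *pimna* is /a/, which is a non-high vowel, so the suffix is -teb, giving *pimnateb*.
Since the last vowel of *zoti* is /i/ (a high vowel), it takes -i, giving *zotii*.

pimnateb, zotii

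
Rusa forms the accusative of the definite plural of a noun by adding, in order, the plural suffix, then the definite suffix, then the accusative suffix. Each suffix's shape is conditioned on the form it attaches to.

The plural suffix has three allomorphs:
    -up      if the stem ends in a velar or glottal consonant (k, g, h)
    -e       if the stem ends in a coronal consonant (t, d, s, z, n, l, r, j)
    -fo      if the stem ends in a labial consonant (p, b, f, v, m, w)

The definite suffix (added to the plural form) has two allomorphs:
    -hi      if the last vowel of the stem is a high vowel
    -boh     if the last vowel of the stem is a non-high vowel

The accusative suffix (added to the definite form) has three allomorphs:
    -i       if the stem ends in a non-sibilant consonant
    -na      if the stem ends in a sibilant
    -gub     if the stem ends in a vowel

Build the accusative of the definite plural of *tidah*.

*tidah*: final consonant = /h/, velar/glottal → -up → *tidahup*.
The last vowel of the plural form *tidahup* is /u/, which is a high vowel, so the definite suffix is -hi, giving *tidahuphi*.
The definite form *tidahuphi*: final sound = /i/, a vowel → -gub → *tidahuphigub*.

tidahuphigub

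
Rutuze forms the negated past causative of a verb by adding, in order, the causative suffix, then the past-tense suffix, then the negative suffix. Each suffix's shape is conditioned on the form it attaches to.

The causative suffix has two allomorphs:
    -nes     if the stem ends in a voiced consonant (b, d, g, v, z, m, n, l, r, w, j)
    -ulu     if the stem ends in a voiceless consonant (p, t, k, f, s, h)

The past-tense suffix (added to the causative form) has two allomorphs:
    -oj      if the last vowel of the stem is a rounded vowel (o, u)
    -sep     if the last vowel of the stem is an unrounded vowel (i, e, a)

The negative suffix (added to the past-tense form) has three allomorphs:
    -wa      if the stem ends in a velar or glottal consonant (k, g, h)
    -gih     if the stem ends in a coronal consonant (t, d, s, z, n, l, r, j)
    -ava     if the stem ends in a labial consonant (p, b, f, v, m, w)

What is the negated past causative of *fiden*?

Since the final consonant of *fiden* is /n/ (voiced), it takes -nes, giving *fidennes*.
The last vowel of the causative form *fidennes* is /e/, which is an unrounded vowel, so the past-tense suffix is -sep, giving *fidennessep*.
The final consonant of the past-tense form *fidennessep* is /p/, which is labial, so the negative suffix is -ava, giving *fidennessepava*.

fidennessepava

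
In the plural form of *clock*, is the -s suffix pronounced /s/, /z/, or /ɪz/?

/s/

The stem *clock* ends in a voiceless non-sibilant consonant.
The plural suffix surfaces as /ɪz/ after sibilants, /s/ after other voiceless consonants, and /z/ after other voiced sounds.
So the plural -s on *clock* is pronounced /s/.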